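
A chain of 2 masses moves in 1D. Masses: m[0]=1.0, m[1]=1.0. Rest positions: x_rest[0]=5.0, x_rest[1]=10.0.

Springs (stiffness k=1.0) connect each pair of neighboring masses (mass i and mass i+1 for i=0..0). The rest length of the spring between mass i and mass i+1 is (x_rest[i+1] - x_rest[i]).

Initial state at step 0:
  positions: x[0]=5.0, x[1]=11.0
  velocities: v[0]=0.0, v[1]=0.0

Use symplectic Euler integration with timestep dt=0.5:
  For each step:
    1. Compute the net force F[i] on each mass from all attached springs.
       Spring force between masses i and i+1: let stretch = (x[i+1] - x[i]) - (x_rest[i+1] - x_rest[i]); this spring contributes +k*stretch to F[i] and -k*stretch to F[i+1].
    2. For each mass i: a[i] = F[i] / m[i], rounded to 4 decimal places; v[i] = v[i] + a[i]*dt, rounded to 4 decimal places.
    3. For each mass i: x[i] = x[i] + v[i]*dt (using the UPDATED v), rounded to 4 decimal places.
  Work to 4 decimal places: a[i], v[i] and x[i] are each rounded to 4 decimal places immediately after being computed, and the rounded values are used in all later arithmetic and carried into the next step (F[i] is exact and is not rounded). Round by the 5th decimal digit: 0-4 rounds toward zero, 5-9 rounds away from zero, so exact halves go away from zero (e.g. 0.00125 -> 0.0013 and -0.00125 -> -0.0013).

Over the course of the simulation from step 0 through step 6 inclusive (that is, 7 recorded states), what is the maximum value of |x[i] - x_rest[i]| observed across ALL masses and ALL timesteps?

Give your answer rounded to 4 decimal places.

Answer: 1.0313

Derivation:
Step 0: x=[5.0000 11.0000] v=[0.0000 0.0000]
Step 1: x=[5.2500 10.7500] v=[0.5000 -0.5000]
Step 2: x=[5.6250 10.3750] v=[0.7500 -0.7500]
Step 3: x=[5.9375 10.0625] v=[0.6250 -0.6250]
Step 4: x=[6.0313 9.9688] v=[0.1875 -0.1875]
Step 5: x=[5.8594 10.1407] v=[-0.3438 0.3438]
Step 6: x=[5.5078 10.4923] v=[-0.7032 0.7032]
Max displacement = 1.0313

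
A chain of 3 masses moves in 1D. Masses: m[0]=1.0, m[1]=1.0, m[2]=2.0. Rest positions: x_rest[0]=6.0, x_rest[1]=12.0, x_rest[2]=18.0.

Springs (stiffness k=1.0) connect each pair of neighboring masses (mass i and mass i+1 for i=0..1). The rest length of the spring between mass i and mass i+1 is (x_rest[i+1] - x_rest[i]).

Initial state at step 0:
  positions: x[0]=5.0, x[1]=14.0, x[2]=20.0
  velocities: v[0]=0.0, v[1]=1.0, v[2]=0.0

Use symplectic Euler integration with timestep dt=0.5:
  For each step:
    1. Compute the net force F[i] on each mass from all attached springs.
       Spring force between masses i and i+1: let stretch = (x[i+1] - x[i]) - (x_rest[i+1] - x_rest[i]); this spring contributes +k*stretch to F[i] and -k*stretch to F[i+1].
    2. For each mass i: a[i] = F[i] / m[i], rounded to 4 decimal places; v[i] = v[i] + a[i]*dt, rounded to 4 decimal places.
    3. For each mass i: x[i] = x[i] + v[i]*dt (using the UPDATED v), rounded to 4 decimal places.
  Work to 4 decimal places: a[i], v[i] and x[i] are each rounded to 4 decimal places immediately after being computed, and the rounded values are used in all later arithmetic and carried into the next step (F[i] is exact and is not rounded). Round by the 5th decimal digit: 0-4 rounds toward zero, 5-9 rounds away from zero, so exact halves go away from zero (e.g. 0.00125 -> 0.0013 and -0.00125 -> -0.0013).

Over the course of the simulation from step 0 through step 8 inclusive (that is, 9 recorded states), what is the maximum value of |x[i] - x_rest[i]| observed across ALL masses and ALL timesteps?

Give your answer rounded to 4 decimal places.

Answer: 3.7592

Derivation:
Step 0: x=[5.0000 14.0000 20.0000] v=[0.0000 1.0000 0.0000]
Step 1: x=[5.7500 13.7500 20.0000] v=[1.5000 -0.5000 0.0000]
Step 2: x=[7.0000 13.0625 19.9688] v=[2.5000 -1.3750 -0.0625]
Step 3: x=[8.2657 12.5860 19.8243] v=[2.5313 -0.9531 -0.2891]
Step 4: x=[9.1115 12.8390 19.5250] v=[1.6915 0.5059 -0.5987]
Step 5: x=[9.3892 13.8316 19.1399] v=[0.5553 1.9852 -0.7702]
Step 6: x=[9.2775 15.0407 18.8413] v=[-0.2235 2.4182 -0.5973]
Step 7: x=[9.1066 15.7592 18.8176] v=[-0.3419 1.4369 -0.0475]
Step 8: x=[9.0988 15.5791 19.1616] v=[-0.0156 -0.3602 0.6879]
Max displacement = 3.7592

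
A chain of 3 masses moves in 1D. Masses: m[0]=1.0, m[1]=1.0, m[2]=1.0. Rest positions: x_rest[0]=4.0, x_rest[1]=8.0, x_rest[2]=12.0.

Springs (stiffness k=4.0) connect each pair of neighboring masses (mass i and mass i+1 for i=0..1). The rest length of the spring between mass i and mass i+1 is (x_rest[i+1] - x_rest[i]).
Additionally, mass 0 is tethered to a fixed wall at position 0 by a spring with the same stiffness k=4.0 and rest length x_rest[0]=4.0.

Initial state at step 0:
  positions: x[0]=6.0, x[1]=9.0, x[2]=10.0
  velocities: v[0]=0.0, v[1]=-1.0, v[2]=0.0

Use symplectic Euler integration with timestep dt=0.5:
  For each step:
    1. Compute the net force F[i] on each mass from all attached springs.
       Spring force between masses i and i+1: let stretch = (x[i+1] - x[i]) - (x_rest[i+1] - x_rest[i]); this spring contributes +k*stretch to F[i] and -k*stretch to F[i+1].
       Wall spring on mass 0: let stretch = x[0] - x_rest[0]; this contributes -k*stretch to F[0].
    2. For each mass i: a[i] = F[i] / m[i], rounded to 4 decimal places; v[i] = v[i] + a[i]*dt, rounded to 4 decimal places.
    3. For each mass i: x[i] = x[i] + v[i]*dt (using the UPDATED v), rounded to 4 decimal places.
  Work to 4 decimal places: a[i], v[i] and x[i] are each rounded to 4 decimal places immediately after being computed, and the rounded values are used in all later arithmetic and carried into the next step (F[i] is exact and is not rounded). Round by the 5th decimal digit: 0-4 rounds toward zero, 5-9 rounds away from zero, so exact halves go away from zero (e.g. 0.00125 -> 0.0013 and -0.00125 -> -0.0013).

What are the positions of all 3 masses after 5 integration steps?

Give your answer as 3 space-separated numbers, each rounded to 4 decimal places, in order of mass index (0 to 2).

Step 0: x=[6.0000 9.0000 10.0000] v=[0.0000 -1.0000 0.0000]
Step 1: x=[3.0000 6.5000 13.0000] v=[-6.0000 -5.0000 6.0000]
Step 2: x=[0.5000 7.0000 13.5000] v=[-5.0000 1.0000 1.0000]
Step 3: x=[4.0000 7.5000 11.5000] v=[7.0000 1.0000 -4.0000]
Step 4: x=[7.0000 8.5000 9.5000] v=[6.0000 2.0000 -4.0000]
Step 5: x=[4.5000 9.0000 10.5000] v=[-5.0000 1.0000 2.0000]

Answer: 4.5000 9.0000 10.5000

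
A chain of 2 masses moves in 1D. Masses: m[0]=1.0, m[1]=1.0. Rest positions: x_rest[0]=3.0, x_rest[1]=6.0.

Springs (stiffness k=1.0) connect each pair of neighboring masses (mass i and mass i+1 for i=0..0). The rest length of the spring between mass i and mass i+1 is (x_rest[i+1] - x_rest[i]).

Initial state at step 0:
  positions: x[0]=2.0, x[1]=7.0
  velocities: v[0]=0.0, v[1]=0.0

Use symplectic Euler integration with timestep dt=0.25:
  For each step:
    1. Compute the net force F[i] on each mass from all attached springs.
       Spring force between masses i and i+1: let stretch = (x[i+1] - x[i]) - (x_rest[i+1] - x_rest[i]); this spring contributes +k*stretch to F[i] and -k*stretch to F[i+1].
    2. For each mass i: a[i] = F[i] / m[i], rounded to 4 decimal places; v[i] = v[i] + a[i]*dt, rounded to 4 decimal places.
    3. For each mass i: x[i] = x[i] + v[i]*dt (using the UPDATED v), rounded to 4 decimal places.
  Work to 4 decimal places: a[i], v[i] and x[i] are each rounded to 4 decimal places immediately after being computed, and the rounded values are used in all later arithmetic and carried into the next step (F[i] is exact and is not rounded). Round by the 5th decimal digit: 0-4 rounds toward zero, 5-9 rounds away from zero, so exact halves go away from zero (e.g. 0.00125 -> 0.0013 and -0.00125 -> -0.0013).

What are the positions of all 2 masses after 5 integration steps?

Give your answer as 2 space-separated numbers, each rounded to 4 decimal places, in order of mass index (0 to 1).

Answer: 3.3807 5.6194

Derivation:
Step 0: x=[2.0000 7.0000] v=[0.0000 0.0000]
Step 1: x=[2.1250 6.8750] v=[0.5000 -0.5000]
Step 2: x=[2.3594 6.6406] v=[0.9375 -0.9375]
Step 3: x=[2.6739 6.3262] v=[1.2578 -1.2578]
Step 4: x=[3.0291 5.9710] v=[1.4209 -1.4209]
Step 5: x=[3.3807 5.6194] v=[1.4064 -1.4064]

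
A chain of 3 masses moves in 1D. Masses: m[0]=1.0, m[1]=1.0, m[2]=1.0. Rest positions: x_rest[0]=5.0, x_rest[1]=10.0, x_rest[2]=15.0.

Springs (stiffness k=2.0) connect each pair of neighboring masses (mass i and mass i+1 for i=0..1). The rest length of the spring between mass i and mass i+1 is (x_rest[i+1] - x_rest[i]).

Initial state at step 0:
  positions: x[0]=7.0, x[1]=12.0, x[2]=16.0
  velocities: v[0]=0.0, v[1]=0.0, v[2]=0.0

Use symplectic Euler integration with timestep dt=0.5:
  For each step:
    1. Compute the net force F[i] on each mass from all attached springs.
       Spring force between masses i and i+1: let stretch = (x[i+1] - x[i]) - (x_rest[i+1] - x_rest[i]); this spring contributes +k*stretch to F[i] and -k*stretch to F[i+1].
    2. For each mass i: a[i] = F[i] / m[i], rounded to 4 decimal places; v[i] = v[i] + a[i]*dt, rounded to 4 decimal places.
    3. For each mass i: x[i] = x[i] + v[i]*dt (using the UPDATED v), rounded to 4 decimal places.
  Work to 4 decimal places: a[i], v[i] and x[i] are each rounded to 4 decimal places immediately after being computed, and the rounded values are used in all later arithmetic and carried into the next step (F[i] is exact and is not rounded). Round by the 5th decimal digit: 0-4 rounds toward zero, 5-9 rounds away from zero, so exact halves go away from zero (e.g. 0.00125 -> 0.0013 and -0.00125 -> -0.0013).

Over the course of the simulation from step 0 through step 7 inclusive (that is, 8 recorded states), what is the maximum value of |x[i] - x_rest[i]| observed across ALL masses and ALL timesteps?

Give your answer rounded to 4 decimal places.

Answer: 2.2032

Derivation:
Step 0: x=[7.0000 12.0000 16.0000] v=[0.0000 0.0000 0.0000]
Step 1: x=[7.0000 11.5000 16.5000] v=[0.0000 -1.0000 1.0000]
Step 2: x=[6.7500 11.2500 17.0000] v=[-0.5000 -0.5000 1.0000]
Step 3: x=[6.2500 11.6250 17.1250] v=[-1.0000 0.7500 0.2500]
Step 4: x=[5.9375 12.0625 17.0000] v=[-0.6250 0.8750 -0.2500]
Step 5: x=[6.1875 11.9063 16.9063] v=[0.5000 -0.3125 -0.1875]
Step 6: x=[6.7969 11.3907 16.8126] v=[1.2188 -1.0313 -0.1875]
Step 7: x=[7.2032 11.2891 16.5079] v=[0.8126 -0.2032 -0.6094]
Max displacement = 2.2032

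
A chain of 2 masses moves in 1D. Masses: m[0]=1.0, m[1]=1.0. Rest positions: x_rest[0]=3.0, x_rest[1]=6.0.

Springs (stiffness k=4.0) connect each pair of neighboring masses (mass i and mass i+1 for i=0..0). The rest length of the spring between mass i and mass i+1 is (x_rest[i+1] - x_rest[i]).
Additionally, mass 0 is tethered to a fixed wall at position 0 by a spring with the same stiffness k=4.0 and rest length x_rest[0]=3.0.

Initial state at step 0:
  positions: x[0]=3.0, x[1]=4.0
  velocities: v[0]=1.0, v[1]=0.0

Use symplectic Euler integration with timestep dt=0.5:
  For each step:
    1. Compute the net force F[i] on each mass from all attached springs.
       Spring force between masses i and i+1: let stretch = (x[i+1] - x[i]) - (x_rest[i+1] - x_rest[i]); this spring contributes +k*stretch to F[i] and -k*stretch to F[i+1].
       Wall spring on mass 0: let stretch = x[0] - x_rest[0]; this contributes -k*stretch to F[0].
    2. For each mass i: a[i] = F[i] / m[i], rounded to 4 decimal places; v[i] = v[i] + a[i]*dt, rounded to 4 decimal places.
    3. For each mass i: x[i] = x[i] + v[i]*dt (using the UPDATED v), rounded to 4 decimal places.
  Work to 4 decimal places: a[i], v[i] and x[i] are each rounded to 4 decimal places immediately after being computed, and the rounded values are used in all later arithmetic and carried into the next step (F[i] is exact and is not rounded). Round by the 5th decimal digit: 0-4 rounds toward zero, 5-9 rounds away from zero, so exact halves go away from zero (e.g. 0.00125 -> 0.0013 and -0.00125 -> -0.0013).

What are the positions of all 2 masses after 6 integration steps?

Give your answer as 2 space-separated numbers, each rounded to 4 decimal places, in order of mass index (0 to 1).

Answer: 4.5000 6.0000

Derivation:
Step 0: x=[3.0000 4.0000] v=[1.0000 0.0000]
Step 1: x=[1.5000 6.0000] v=[-3.0000 4.0000]
Step 2: x=[3.0000 6.5000] v=[3.0000 1.0000]
Step 3: x=[5.0000 6.5000] v=[4.0000 0.0000]
Step 4: x=[3.5000 8.0000] v=[-3.0000 3.0000]
Step 5: x=[3.0000 8.0000] v=[-1.0000 0.0000]
Step 6: x=[4.5000 6.0000] v=[3.0000 -4.0000]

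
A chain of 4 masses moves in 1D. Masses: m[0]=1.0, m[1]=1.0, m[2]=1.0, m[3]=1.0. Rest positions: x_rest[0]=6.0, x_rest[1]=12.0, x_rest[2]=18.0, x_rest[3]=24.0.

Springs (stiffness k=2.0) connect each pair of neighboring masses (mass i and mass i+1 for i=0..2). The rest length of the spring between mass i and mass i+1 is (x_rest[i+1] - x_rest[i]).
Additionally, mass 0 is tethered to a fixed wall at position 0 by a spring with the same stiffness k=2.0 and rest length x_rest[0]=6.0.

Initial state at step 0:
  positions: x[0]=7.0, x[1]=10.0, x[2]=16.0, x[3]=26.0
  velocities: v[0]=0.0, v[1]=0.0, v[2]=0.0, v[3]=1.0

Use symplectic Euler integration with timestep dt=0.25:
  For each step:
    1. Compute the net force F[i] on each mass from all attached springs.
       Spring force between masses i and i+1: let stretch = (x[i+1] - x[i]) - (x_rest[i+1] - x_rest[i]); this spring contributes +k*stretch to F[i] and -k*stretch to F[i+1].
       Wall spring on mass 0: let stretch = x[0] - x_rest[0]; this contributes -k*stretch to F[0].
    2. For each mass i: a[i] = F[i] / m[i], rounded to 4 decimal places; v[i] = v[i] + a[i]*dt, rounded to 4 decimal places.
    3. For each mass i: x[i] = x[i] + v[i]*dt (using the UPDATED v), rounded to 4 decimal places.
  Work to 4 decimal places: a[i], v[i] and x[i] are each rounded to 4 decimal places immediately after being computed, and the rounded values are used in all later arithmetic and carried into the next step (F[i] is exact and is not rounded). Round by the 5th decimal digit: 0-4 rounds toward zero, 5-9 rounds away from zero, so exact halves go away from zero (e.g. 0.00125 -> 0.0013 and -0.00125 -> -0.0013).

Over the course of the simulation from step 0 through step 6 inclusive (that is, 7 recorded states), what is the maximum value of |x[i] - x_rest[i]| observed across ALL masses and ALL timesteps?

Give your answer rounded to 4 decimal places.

Answer: 2.0733

Derivation:
Step 0: x=[7.0000 10.0000 16.0000 26.0000] v=[0.0000 0.0000 0.0000 1.0000]
Step 1: x=[6.5000 10.3750 16.5000 25.7500] v=[-2.0000 1.5000 2.0000 -1.0000]
Step 2: x=[5.6719 11.0313 17.3906 25.0938] v=[-3.3125 2.6250 3.5625 -2.6250]
Step 3: x=[4.8047 11.8126 18.4492 24.2247] v=[-3.4688 3.1250 4.2345 -3.4766]
Step 4: x=[4.2129 12.5475 19.4002 23.3836] v=[-2.3672 2.9394 3.8040 -3.3644]
Step 5: x=[4.1363 13.0971 19.9926 22.7946] v=[-0.3064 2.1985 2.3694 -2.3561]
Step 6: x=[4.6628 13.3886 20.0733 22.6053] v=[2.1059 1.1659 0.3227 -0.7571]
Max displacement = 2.0733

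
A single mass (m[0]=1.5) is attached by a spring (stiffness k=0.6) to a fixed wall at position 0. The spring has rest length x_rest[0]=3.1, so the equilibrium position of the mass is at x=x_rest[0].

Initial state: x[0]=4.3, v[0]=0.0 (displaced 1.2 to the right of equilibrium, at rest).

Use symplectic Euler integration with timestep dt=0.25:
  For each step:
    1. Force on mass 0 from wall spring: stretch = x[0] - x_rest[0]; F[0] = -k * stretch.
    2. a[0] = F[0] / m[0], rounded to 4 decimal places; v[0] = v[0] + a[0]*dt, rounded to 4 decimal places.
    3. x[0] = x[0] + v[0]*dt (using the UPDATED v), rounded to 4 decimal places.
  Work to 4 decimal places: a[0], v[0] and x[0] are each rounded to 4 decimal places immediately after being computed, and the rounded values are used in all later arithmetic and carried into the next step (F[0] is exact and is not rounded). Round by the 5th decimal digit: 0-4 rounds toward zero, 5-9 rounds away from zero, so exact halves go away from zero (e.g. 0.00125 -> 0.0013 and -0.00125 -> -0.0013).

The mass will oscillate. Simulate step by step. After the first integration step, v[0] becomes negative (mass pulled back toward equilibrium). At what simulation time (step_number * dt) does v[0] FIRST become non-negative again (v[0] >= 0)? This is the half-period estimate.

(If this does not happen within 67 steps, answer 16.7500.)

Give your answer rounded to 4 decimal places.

Step 0: x=[4.3000] v=[0.0000]
Step 1: x=[4.2700] v=[-0.1200]
Step 2: x=[4.2108] v=[-0.2370]
Step 3: x=[4.1238] v=[-0.3481]
Step 4: x=[4.0112] v=[-0.4505]
Step 5: x=[3.8758] v=[-0.5416]
Step 6: x=[3.7210] v=[-0.6192]
Step 7: x=[3.5507] v=[-0.6813]
Step 8: x=[3.3691] v=[-0.7264]
Step 9: x=[3.1808] v=[-0.7533]
Step 10: x=[2.9905] v=[-0.7614]
Step 11: x=[2.8029] v=[-0.7505]
Step 12: x=[2.6227] v=[-0.7208]
Step 13: x=[2.4544] v=[-0.6731]
Step 14: x=[2.3023] v=[-0.6086]
Step 15: x=[2.1701] v=[-0.5288]
Step 16: x=[2.0612] v=[-0.4358]
Step 17: x=[1.9782] v=[-0.3319]
Step 18: x=[1.9233] v=[-0.2197]
Step 19: x=[1.8978] v=[-0.1020]
Step 20: x=[1.9024] v=[0.0182]
First v>=0 after going negative at step 20, time=5.0000

Answer: 5.0000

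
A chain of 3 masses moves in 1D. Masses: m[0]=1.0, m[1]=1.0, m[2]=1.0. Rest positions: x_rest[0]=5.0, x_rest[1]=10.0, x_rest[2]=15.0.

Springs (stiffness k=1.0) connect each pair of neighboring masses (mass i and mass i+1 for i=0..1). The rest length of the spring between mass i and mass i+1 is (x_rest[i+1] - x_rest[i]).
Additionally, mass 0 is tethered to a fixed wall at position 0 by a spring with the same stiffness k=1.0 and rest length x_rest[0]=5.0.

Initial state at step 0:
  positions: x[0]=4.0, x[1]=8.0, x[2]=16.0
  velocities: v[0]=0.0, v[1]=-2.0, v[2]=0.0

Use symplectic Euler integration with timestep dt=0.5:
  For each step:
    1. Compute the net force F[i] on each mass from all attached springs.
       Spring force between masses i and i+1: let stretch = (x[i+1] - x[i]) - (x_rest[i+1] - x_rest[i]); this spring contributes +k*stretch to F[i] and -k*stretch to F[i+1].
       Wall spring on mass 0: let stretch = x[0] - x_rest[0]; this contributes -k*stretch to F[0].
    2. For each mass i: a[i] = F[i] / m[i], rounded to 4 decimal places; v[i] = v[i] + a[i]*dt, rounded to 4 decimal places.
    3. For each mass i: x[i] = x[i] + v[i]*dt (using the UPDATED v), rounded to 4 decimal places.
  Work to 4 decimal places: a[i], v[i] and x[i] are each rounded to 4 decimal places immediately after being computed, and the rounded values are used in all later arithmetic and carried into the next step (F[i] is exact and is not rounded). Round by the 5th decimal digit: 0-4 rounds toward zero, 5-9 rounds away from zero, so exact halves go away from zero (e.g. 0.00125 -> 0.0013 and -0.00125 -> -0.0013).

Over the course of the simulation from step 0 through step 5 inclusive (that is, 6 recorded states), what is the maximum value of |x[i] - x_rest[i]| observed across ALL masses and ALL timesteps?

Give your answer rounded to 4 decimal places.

Step 0: x=[4.0000 8.0000 16.0000] v=[0.0000 -2.0000 0.0000]
Step 1: x=[4.0000 8.0000 15.2500] v=[0.0000 0.0000 -1.5000]
Step 2: x=[4.0000 8.8125 13.9375] v=[0.0000 1.6250 -2.6250]
Step 3: x=[4.2032 9.7032 12.5938] v=[0.4063 1.7813 -2.6875]
Step 4: x=[4.7306 9.9415 11.7774] v=[1.0547 0.4766 -1.6328]
Step 5: x=[5.3781 9.3361 11.7520] v=[1.2949 -1.2109 -0.0508]
Max displacement = 3.2480

Answer: 3.2480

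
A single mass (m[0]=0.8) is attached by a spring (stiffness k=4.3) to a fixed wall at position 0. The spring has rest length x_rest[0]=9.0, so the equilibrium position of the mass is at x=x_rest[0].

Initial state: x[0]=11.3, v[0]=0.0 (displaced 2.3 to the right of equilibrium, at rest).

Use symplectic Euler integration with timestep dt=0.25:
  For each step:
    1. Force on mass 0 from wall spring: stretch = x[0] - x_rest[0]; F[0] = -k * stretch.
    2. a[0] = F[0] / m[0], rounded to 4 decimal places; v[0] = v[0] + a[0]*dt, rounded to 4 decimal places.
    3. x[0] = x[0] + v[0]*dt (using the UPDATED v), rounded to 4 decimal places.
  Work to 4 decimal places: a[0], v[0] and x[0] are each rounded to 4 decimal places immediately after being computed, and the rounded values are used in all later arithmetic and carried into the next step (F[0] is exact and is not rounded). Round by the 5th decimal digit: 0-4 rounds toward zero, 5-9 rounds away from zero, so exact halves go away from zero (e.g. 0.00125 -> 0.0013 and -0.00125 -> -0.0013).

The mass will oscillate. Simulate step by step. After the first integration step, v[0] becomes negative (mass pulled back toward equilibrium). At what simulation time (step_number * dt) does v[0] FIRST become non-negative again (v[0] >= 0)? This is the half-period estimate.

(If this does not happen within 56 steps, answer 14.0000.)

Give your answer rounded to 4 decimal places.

Answer: 1.5000

Derivation:
Step 0: x=[11.3000] v=[0.0000]
Step 1: x=[10.5274] v=[-3.0906]
Step 2: x=[9.2416] v=[-5.1431]
Step 3: x=[7.8747] v=[-5.4678]
Step 4: x=[6.8858] v=[-3.9557]
Step 5: x=[6.6071] v=[-1.1148]
Step 6: x=[7.1323] v=[2.1007]
First v>=0 after going negative at step 6, time=1.5000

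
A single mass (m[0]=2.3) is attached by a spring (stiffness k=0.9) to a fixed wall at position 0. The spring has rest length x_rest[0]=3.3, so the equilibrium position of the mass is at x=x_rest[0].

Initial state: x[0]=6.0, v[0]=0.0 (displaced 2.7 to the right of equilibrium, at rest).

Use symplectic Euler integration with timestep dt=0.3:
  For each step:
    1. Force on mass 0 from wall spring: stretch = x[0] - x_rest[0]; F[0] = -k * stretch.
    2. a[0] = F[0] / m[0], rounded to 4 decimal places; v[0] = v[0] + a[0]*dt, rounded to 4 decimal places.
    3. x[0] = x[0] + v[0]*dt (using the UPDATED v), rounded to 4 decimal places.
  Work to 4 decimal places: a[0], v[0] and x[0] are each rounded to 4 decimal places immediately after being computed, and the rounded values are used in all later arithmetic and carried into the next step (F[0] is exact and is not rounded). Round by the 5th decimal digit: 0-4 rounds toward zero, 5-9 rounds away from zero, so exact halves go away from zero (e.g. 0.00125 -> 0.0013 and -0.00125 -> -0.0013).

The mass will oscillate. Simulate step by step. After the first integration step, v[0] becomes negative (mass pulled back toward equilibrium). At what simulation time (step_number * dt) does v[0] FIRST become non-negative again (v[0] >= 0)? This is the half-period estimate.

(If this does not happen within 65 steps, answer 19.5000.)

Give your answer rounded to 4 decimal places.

Answer: 5.1000

Derivation:
Step 0: x=[6.0000] v=[0.0000]
Step 1: x=[5.9049] v=[-0.3170]
Step 2: x=[5.7181] v=[-0.6228]
Step 3: x=[5.4461] v=[-0.9067]
Step 4: x=[5.0985] v=[-1.1586]
Step 5: x=[4.6876] v=[-1.3697]
Step 6: x=[4.2278] v=[-1.5326]
Step 7: x=[3.7354] v=[-1.6415]
Step 8: x=[3.2276] v=[-1.6926]
Step 9: x=[2.7224] v=[-1.6841]
Step 10: x=[2.2375] v=[-1.6163]
Step 11: x=[1.7900] v=[-1.4916]
Step 12: x=[1.3957] v=[-1.3143]
Step 13: x=[1.0685] v=[-1.0907]
Step 14: x=[0.8199] v=[-0.8287]
Step 15: x=[0.6586] v=[-0.5376]
Step 16: x=[0.5904] v=[-0.2275]
Step 17: x=[0.6176] v=[0.0906]
First v>=0 after going negative at step 17, time=5.1000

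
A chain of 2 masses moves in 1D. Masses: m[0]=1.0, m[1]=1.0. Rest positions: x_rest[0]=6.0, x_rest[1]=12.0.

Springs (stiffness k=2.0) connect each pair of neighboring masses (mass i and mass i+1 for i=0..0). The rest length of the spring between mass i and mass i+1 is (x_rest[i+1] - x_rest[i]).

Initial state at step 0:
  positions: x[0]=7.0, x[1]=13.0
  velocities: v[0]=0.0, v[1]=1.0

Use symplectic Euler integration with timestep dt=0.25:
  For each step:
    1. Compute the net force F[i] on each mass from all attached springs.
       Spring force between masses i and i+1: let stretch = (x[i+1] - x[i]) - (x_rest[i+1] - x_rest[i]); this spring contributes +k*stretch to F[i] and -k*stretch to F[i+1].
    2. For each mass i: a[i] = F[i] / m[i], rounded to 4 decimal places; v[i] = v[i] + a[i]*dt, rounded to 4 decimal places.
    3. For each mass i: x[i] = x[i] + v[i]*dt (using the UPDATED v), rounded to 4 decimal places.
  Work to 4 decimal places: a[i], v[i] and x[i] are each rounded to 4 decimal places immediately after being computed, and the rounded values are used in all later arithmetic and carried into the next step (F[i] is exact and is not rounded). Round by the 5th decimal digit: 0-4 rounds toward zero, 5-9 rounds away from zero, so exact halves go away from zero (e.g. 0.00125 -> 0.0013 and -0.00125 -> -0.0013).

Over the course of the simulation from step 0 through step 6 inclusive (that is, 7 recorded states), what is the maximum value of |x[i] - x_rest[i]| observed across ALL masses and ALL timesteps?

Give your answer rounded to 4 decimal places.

Step 0: x=[7.0000 13.0000] v=[0.0000 1.0000]
Step 1: x=[7.0000 13.2500] v=[0.0000 1.0000]
Step 2: x=[7.0313 13.4688] v=[0.1250 0.8750]
Step 3: x=[7.1173 13.6329] v=[0.3438 0.6563]
Step 4: x=[7.2677 13.7325] v=[0.6016 0.3985]
Step 5: x=[7.4762 13.7740] v=[0.8340 0.1661]
Step 6: x=[7.7219 13.7783] v=[0.9829 0.0172]
Max displacement = 1.7783

Answer: 1.7783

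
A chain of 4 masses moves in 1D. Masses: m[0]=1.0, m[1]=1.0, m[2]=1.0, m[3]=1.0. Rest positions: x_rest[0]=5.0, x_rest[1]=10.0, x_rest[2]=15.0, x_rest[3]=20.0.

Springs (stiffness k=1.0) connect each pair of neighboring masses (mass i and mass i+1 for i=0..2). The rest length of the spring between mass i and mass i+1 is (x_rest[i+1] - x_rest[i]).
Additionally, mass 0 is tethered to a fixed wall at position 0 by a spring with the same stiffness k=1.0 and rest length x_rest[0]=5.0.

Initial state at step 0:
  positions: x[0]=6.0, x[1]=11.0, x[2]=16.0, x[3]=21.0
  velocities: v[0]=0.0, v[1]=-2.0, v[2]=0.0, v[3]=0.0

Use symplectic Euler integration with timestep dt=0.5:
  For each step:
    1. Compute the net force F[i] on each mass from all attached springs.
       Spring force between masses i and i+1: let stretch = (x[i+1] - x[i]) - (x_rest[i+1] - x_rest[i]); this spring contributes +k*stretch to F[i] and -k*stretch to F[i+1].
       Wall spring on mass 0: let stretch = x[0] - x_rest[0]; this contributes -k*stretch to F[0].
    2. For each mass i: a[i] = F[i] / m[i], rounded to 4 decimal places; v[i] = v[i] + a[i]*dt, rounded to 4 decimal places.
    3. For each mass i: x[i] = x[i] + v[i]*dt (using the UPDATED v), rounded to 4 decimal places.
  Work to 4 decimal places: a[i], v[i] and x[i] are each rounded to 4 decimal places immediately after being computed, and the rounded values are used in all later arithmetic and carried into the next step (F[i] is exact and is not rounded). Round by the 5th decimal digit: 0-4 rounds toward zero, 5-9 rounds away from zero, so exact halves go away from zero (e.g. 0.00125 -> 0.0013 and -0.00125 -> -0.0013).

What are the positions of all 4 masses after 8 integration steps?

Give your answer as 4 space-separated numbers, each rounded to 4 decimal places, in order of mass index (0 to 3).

Step 0: x=[6.0000 11.0000 16.0000 21.0000] v=[0.0000 -2.0000 0.0000 0.0000]
Step 1: x=[5.7500 10.0000 16.0000 21.0000] v=[-0.5000 -2.0000 0.0000 0.0000]
Step 2: x=[5.1250 9.4375 15.7500 21.0000] v=[-1.2500 -1.1250 -0.5000 0.0000]
Step 3: x=[4.2969 9.3750 15.2344 20.9375] v=[-1.6563 -0.1250 -1.0313 -0.1250]
Step 4: x=[3.6641 9.5079 14.6797 20.6992] v=[-1.2657 0.2657 -1.1095 -0.4766]
Step 5: x=[3.5762 9.4728 14.3369 20.2060] v=[-0.1759 -0.0703 -0.6857 -0.9864]
Step 6: x=[4.0684 9.1795 14.2453 19.4955] v=[0.9843 -0.5866 -0.1832 -1.4210]
Step 7: x=[4.8213 8.8749 14.1998 18.7225] v=[1.5057 -0.6093 -0.0910 -1.5461]
Step 8: x=[5.3823 8.8881 13.9538 18.0688] v=[1.1219 0.0264 -0.4921 -1.3075]

Answer: 5.3823 8.8881 13.9538 18.0688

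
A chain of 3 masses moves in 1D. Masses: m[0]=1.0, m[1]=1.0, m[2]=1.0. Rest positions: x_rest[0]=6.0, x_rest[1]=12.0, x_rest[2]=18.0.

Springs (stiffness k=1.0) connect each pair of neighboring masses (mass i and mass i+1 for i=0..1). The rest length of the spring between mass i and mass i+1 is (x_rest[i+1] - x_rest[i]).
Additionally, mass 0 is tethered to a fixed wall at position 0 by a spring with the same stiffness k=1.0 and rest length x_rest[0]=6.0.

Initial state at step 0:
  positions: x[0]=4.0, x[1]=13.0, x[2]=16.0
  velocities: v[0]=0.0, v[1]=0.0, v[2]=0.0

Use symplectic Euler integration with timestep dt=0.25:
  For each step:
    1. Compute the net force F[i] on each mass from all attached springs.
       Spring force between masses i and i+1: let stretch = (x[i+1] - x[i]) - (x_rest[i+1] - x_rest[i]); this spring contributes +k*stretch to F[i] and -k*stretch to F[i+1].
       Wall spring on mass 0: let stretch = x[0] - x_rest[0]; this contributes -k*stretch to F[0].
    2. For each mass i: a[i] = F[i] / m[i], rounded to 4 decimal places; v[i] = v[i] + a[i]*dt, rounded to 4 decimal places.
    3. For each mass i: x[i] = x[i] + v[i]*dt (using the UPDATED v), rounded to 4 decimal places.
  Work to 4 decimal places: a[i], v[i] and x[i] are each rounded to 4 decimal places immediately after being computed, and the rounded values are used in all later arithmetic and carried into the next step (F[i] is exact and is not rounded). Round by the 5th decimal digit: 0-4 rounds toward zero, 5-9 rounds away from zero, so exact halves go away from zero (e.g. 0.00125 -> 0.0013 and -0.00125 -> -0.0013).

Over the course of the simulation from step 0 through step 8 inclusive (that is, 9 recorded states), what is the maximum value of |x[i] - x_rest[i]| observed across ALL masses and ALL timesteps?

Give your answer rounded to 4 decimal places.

Step 0: x=[4.0000 13.0000 16.0000] v=[0.0000 0.0000 0.0000]
Step 1: x=[4.3125 12.6250 16.1875] v=[1.2500 -1.5000 0.7500]
Step 2: x=[4.8750 11.9531 16.5274] v=[2.2500 -2.6875 1.3594]
Step 3: x=[5.5752 11.1247 16.9564] v=[2.8008 -3.3135 1.7158]
Step 4: x=[6.2738 10.3140 17.3959] v=[2.7944 -3.2430 1.7579]
Step 5: x=[6.8328 9.6934 17.7678] v=[2.2360 -2.4826 1.4874]
Step 6: x=[7.1436 9.3986 18.0100] v=[1.2430 -1.1792 0.9688]
Step 7: x=[7.1488 9.5011 18.0890] v=[0.0209 0.4099 0.3160]
Step 8: x=[6.8543 9.9933 18.0063] v=[-1.1782 1.9688 -0.3310]
Max displacement = 2.6014

Answer: 2.6014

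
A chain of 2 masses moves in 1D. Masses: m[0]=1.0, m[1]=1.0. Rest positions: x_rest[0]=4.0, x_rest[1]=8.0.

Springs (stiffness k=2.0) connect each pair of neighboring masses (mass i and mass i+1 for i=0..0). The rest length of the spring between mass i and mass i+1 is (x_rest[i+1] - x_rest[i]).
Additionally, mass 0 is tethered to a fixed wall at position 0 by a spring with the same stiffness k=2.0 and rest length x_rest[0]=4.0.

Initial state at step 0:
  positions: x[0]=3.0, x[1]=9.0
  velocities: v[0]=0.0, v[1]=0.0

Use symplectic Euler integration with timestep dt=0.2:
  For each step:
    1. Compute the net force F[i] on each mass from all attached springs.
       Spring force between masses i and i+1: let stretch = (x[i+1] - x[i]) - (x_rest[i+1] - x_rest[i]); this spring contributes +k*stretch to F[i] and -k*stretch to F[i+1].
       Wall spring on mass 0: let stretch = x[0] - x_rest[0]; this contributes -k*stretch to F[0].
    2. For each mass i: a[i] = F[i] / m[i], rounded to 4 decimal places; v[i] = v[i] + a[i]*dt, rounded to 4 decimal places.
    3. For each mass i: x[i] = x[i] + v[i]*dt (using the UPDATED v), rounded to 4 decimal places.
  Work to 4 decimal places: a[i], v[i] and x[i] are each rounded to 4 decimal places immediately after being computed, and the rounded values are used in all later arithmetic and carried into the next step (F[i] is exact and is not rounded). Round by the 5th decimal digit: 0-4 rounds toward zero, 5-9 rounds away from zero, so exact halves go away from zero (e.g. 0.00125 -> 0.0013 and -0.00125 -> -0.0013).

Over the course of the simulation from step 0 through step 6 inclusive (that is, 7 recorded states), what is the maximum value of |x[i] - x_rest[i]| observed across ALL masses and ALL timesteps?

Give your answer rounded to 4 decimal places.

Step 0: x=[3.0000 9.0000] v=[0.0000 0.0000]
Step 1: x=[3.2400 8.8400] v=[1.2000 -0.8000]
Step 2: x=[3.6688 8.5520] v=[2.1440 -1.4400]
Step 3: x=[4.1948 8.1933] v=[2.6298 -1.7933]
Step 4: x=[4.7051 7.8348] v=[2.5513 -1.7927]
Step 5: x=[5.0893 7.5459] v=[1.9211 -1.4446]
Step 6: x=[5.2629 7.3805] v=[0.8680 -0.8272]
Max displacement = 1.2629

Answer: 1.2629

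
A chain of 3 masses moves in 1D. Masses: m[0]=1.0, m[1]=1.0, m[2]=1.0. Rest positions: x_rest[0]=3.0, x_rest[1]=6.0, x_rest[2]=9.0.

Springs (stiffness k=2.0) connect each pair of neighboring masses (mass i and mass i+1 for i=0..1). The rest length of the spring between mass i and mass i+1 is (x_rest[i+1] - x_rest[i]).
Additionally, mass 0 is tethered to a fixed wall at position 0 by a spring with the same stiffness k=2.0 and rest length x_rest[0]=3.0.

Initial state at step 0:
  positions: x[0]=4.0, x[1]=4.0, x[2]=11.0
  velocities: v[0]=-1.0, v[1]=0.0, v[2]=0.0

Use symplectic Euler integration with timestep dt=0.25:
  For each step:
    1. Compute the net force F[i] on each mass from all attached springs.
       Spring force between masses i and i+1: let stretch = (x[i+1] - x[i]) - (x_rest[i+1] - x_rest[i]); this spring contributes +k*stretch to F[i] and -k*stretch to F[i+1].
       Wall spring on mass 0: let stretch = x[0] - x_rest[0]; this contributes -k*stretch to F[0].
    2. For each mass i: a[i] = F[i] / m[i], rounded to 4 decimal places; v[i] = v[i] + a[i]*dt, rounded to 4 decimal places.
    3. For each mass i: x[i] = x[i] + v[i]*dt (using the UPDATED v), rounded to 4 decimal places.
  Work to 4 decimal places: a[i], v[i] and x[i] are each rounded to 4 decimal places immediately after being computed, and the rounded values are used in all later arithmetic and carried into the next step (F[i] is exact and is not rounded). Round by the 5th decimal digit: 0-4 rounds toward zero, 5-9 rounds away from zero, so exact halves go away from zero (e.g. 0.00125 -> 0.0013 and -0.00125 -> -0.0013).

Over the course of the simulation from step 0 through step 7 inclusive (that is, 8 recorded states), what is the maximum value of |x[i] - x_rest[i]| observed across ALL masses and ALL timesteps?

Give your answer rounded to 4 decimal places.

Step 0: x=[4.0000 4.0000 11.0000] v=[-1.0000 0.0000 0.0000]
Step 1: x=[3.2500 4.8750 10.5000] v=[-3.0000 3.5000 -2.0000]
Step 2: x=[2.2969 6.2500 9.6719] v=[-3.8125 5.5000 -3.3125]
Step 3: x=[1.5508 7.5586 8.7910] v=[-2.9844 5.2344 -3.5235]
Step 4: x=[1.3618 8.2703 8.1311] v=[-0.7559 2.8467 -2.6397]
Step 5: x=[1.8662 8.1010 7.8636] v=[2.0175 -0.6772 -1.0701]
Step 6: x=[2.9167 7.1227 8.0008] v=[4.2018 -3.9133 0.5486]
Step 7: x=[4.1283 5.7284 8.4032] v=[4.8465 -5.5773 1.6096]
Max displacement = 2.2703

Answer: 2.2703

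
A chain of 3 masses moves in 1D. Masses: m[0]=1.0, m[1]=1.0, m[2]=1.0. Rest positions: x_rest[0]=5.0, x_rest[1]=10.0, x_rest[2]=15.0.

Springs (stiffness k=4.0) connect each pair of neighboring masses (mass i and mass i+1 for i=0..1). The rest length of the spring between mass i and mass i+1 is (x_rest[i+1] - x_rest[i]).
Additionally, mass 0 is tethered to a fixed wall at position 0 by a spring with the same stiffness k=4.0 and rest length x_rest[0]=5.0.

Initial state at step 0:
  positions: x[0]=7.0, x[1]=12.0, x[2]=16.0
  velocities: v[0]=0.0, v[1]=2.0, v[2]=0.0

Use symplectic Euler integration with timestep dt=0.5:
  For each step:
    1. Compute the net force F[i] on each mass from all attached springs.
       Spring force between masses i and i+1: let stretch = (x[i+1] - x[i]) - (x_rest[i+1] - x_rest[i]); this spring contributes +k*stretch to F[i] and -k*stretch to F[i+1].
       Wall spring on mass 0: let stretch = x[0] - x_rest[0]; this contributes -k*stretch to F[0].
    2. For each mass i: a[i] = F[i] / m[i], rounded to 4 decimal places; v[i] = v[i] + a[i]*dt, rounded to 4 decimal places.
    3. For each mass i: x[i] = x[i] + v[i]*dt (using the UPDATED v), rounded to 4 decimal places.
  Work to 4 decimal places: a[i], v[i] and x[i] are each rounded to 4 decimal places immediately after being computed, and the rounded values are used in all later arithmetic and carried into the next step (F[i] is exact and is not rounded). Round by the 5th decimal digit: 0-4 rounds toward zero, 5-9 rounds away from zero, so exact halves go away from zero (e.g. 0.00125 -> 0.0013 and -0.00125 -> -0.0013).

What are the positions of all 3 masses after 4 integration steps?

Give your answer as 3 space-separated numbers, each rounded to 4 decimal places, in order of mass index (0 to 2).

Step 0: x=[7.0000 12.0000 16.0000] v=[0.0000 2.0000 0.0000]
Step 1: x=[5.0000 12.0000 17.0000] v=[-4.0000 0.0000 2.0000]
Step 2: x=[5.0000 10.0000 18.0000] v=[0.0000 -4.0000 2.0000]
Step 3: x=[5.0000 11.0000 16.0000] v=[0.0000 2.0000 -4.0000]
Step 4: x=[6.0000 11.0000 14.0000] v=[2.0000 0.0000 -4.0000]

Answer: 6.0000 11.0000 14.0000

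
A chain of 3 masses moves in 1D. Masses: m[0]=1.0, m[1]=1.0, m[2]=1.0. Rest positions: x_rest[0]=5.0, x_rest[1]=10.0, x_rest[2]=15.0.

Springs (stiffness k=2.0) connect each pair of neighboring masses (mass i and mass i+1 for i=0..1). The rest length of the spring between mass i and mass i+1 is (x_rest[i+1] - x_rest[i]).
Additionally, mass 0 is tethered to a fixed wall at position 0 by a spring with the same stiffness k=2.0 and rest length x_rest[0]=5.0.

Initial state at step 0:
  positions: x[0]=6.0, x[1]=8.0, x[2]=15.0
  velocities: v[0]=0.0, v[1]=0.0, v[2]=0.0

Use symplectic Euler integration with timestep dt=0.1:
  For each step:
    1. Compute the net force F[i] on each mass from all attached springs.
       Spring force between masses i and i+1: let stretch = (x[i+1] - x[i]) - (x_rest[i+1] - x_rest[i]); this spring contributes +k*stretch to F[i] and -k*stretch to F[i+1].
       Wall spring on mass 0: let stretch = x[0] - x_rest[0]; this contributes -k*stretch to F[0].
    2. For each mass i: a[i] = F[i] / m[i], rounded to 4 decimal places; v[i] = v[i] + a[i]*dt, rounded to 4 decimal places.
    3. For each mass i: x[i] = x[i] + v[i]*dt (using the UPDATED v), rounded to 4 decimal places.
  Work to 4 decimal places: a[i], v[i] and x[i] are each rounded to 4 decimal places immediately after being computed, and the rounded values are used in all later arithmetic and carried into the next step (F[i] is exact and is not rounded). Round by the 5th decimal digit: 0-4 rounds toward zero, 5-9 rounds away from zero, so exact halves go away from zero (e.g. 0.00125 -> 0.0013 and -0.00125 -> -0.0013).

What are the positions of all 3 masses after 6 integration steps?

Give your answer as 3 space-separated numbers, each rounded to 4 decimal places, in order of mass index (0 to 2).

Answer: 4.6568 9.6857 14.3410

Derivation:
Step 0: x=[6.0000 8.0000 15.0000] v=[0.0000 0.0000 0.0000]
Step 1: x=[5.9200 8.1000 14.9600] v=[-0.8000 1.0000 -0.4000]
Step 2: x=[5.7652 8.2936 14.8828] v=[-1.5480 1.9360 -0.7720]
Step 3: x=[5.5457 8.5684 14.7738] v=[-2.1954 2.7482 -1.0898]
Step 4: x=[5.2757 8.9069 14.6407] v=[-2.7000 3.3847 -1.3309]
Step 5: x=[4.9728 9.2874 14.4929] v=[-3.0289 3.8052 -1.4777]
Step 6: x=[4.6568 9.6857 14.3410] v=[-3.1605 3.9834 -1.5188]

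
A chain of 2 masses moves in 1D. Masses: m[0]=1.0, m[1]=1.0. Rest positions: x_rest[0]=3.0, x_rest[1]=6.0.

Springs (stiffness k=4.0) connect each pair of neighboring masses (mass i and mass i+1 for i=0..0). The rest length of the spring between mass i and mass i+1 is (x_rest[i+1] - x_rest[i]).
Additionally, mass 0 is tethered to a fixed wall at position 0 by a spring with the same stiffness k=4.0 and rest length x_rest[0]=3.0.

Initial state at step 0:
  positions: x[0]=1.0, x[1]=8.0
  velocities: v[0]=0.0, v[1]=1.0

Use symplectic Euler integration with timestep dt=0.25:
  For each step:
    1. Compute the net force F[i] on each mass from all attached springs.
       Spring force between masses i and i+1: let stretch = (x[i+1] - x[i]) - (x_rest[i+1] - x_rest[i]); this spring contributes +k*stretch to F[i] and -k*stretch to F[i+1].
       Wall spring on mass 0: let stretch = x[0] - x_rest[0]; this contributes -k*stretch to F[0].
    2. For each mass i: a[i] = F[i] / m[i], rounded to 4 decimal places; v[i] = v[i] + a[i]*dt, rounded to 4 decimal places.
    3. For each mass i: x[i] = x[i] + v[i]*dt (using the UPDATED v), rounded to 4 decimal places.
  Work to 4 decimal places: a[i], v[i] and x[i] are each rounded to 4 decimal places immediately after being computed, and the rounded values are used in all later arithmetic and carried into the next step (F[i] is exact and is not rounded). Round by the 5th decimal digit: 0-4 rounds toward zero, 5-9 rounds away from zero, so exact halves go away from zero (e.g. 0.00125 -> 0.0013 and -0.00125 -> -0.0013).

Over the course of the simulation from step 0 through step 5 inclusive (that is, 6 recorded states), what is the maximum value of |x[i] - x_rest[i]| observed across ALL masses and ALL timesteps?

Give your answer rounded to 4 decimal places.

Answer: 2.8594

Derivation:
Step 0: x=[1.0000 8.0000] v=[0.0000 1.0000]
Step 1: x=[2.5000 7.2500] v=[6.0000 -3.0000]
Step 2: x=[4.5625 6.0625] v=[8.2500 -4.7500]
Step 3: x=[5.8594 5.2500] v=[5.1875 -3.2500]
Step 4: x=[5.5391 5.3399] v=[-1.2813 0.3594]
Step 5: x=[3.7842 6.2296] v=[-7.0196 3.5586]
Max displacement = 2.8594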